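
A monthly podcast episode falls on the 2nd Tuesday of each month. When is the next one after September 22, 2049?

October 12, 2049

September 2049 starts on a Wednesday; its first Tuesday is the 7th, so the 2nd Tuesday is the 14th — September 14, 2049.
That is not after September 22, 2049, so look at October 2049.
October 2049 starts on a Friday; its first Tuesday is the 5th, so the 2nd Tuesday is the 12th — October 12, 2049.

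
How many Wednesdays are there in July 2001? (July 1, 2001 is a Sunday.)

4

July 1, 2001 is a Sunday; the first Wednesday on or after it is July 4, 2001 (3 days later).
From July 4, 2001 to July 31, 2001 is 31 − 4 = 27 days.
27 ÷ 7 = 3 full weeks with remainder 6, so 3 more Wednesdays after the first → 4.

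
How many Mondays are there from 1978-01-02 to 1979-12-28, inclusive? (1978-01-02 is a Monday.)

104

1978-01-02 is a Monday; the first Monday on or after it is 1978-01-02.
From 1978-01-02 to 1979-12-28: 363 + 362 = 725 days (rest of 1978, to 1979-12-28 in 1979).
725 ÷ 7 = 103 full weeks with remainder 4, so 103 more Mondays after the first → 104.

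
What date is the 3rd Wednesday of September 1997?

September 1997 begins on a Monday, so the first Wednesday is September 3 (2 days later).
The 3rd Wednesday is 2 weeks later: 3 + 14 = 17.

1997-09-17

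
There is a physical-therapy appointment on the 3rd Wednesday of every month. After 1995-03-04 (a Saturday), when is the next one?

March 1995 starts on a Wednesday; its first Wednesday is the 1st, so the 3rd Wednesday is the 15th — 1995-03-15.
1995-03-15 is after 1995-03-04, so that is the next one.

1995-03-15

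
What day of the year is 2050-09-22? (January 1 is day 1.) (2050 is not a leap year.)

265

Days in months before September: 31 + 28 + 31 + 30 + 31 + 30 + 31 + 31 = 243.
Plus 22 days into September → day 265.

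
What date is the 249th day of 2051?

6 September 2051

January has 31 days (249 − 31 = 218 remain).
February has 28 days (218 − 28 = 190 remain).
March has 31 days (190 − 31 = 159 remain).
April has 30 days (159 − 30 = 129 remain).
May has 31 days (129 − 31 = 98 remain).
June has 30 days (98 − 30 = 68 remain).
July has 31 days (68 − 31 = 37 remain).
August has 31 days (37 − 31 = 6 remain).
6 into September → September 6.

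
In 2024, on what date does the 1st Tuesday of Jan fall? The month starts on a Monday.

Jan 2, 2024

Jan 2024 begins on a Monday, so the first Tuesday is Jan 2 (1 day later).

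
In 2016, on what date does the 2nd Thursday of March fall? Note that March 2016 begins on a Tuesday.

2016-03-10

March 2016 begins on a Tuesday, so the first Thursday is March 3 (2 days later).
The 2nd Thursday is 1 weeks later: 3 + 7 = 10.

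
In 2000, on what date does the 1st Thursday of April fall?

April 6, 2000

April 2000 begins on a Saturday, so the first Thursday is April 6 (5 days later).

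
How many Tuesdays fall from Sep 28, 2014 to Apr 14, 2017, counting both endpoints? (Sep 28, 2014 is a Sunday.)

Sep 28, 2014 is a Sunday; the first Tuesday on or after it is Sep 30, 2014 (2 days later).
From Sep 30, 2014 to Apr 14, 2017: 92 + 365 + 366 + 104 = 927 days (rest of 2014, 2015, 2016, to Apr 14, 2017 in 2017).
927 ÷ 7 = 132 full weeks with remainder 3, so 132 more Tuesdays after the first → 133.

133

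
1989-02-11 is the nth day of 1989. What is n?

Days in months before February: 31 = 31.
Plus 11 days into February → day 42.

42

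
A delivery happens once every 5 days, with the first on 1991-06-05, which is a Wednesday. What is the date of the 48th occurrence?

1992-01-26

The 48th occurrence is 47 intervals after the first: 47 × 5 = 235 days after 1991-06-05.
June has 30 days — 25 days to the end of June leaves 210.
July has 31 days (179 left).
August has 31 days (148 left).
September has 30 days (118 left).
October has 31 days (87 left).
November has 30 days (57 left).
December has 31 days (26 left).
26 days into January → 1992-01-26.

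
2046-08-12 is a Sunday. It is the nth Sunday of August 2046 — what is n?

Day 12 falls in week ⌈12/7⌉ of the month.
Days 1–7 hold the 1st Sunday, 8–14 the 2nd, 15–21 the 3rd, 22–28 the 4th, 29–31 the 5th.
12 is in the range for the 2nd.

2nd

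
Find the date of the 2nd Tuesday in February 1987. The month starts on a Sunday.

February 1987 begins on a Sunday, so the first Tuesday is February 3 (2 days later).
The 2nd Tuesday is 1 weeks later: 3 + 7 = 10.

1987-02-10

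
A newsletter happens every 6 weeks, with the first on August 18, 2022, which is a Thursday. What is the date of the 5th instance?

The 5th occurrence is 4 intervals after the first: 4 × 42 = 168 days after August 18, 2022.
August has 31 days — 13 days to the end of August leaves 155.
September has 30 days (125 left).
October has 31 days (94 left).
November has 30 days (64 left).
December has 31 days (33 left).
January has 31 days (2 left).
2 days into February → February 2, 2023.

February 2, 2023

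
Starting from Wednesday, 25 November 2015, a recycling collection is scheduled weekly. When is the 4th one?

The 4th occurrence is 3 intervals after the first: 3 × 7 = 21 days after 25 November 2015.
November has 30 days — 5 days to the end of November leaves 16.
16 days into December → 16 December 2015.

16 December 2015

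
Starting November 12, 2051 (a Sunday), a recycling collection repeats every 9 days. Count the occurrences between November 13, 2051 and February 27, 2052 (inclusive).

Occurrences land 9·i days after November 12, 2051 for i = 0, 1, 2, …
November 13, 2051 is 1 day after the start; 1 ÷ 9 = 0 remainder 1; since the remainder is 1, round up to i = 1. First occurrence in the window: #2 on November 21, 2051 (1×9 = 9 days in).
February 27, 2052 is 107 days after the start; 107 ÷ 9 = 11 remainder 8. Last occurrence in the window: #12 on February 19, 2052.
Occurrences #2 through #12: 11 in total.

11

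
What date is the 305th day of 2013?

Nov 1, 2013

Jan has 31 days (305 − 31 = 274 remain).
Feb has 28 days (274 − 28 = 246 remain).
Mar has 31 days (246 − 31 = 215 remain).
Apr has 30 days (215 − 30 = 185 remain).
May has 31 days (185 − 31 = 154 remain).
Jun has 30 days (154 − 30 = 124 remain).
Jul has 31 days (124 − 31 = 93 remain).
Aug has 31 days (93 − 31 = 62 remain).
Sep has 30 days (62 − 30 = 32 remain).
Oct has 31 days (32 − 31 = 1 remain).
1 into Nov → Nov 1.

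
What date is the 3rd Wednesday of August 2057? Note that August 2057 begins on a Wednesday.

15 August 2057

August 2057 begins on a Wednesday, so the first Wednesday is August 1.
The 3rd Wednesday is 2 weeks later: 1 + 14 = 15.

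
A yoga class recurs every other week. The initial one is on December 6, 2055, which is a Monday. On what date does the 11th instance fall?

April 24, 2056

The 11th occurrence is 10 intervals after the first: 10 × 14 = 140 days after December 6, 2055.
December has 31 days — 25 days to the end of December leaves 115.
January has 31 days (84 left).
February has 29 days (55 left).
March has 31 days (24 left).
24 days into April → April 24, 2056.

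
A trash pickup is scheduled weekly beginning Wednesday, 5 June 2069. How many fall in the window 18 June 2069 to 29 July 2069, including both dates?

6

Occurrences land 7·i days after 5 June 2069 for i = 0, 1, 2, …
18 June 2069 is 13 days after the start; 13 ÷ 7 = 1 remainder 6; since the remainder is 6, round up to i = 2. First occurrence in the window: #3 on 19 June 2069 (2×7 = 14 days in).
29 July 2069 is 54 days after the start; 54 ÷ 7 = 7 remainder 5. Last occurrence in the window: #8 on 24 July 2069.
Occurrences #3 through #8: 6 in total.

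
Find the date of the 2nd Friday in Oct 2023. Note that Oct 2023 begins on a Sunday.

Oct 13, 2023

Oct 2023 begins on a Sunday, so the first Friday is Oct 6 (5 days later).
The 2nd Friday is 1 weeks later: 6 + 7 = 13.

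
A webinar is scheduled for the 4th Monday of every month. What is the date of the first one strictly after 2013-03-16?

March 2013 starts on a Friday; its first Monday is the 4th, so the 4th Monday is the 25th — 2013-03-25.
2013-03-25 is after 2013-03-16, so that is the next one.

2013-03-25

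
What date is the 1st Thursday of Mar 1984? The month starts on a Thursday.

Mar 1984 begins on a Thursday, so the first Thursday is Mar 1.

Mar 1, 1984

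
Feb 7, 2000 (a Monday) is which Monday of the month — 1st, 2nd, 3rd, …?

1st

Day 7 falls in week ⌈7/7⌉ of the month.
Days 1–7 hold the 1st Monday, 8–14 the 2nd, 15–21 the 3rd, 22–28 the 4th, 29–31 the 5th.
7 is in the range for the 1st.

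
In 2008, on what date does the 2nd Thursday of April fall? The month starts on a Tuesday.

2008-04-10

April 2008 begins on a Tuesday, so the first Thursday is April 3 (2 days later).
The 2nd Thursday is 1 weeks later: 3 + 7 = 10.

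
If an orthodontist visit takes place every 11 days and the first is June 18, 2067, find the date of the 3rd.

The 3rd occurrence is 2 intervals after the first: 2 × 11 = 22 days after June 18, 2067.
June has 30 days — 12 days to the end of June leaves 10.
10 days into July → July 10, 2067.

July 10, 2067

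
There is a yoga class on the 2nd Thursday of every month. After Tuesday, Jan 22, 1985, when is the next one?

Feb 14, 1985

Jan 1985 starts on a Tuesday; its first Thursday is the 3rd, so the 2nd Thursday is the 10th — Jan 10, 1985.
That is not after Jan 22, 1985, so look at Feb 1985.
Feb 1985 starts on a Friday; its first Thursday is the 7th, so the 2nd Thursday is the 14th — Feb 14, 1985.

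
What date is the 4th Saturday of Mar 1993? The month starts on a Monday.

Mar 27, 1993

Mar 1993 begins on a Monday, so the first Saturday is Mar 6 (5 days later).
The 4th Saturday is 3 weeks later: 6 + 21 = 27.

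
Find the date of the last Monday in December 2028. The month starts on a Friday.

25 December 2028

December 2028 begins on a Friday, so the first Monday is December 4 (3 days later).
December 2028 has 31 days. Adding weeks: 4, 11, 18, 25 — the last one ≤ 31 is the 25th.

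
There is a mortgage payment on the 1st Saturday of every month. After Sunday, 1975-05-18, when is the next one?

1975-06-07

May 1975 starts on a Thursday, so its 1st Saturday is 1975-05-03 (2 days in).
That is not after 1975-05-18, so look at June 1975.
June 1975 starts on a Sunday, so its 1st Saturday is 1975-06-07 (6 days in).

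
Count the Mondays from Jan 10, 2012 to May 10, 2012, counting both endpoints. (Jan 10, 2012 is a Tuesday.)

17

Jan 10, 2012 is a Tuesday; the first Monday on or after it is Jan 16, 2012 (6 days later).
From Jan 16, 2012 to May 10, 2012: 15 + 29 + 31 + 30 + 10 = 115 days (rest of Jan, Feb, Mar, Apr, May).
115 ÷ 7 = 16 full weeks with remainder 3, so 16 more Mondays after the first → 17.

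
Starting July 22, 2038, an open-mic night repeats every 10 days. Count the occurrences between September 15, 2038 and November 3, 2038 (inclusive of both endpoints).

Occurrences land 10·i days after July 22, 2038 for i = 0, 1, 2, …
September 15, 2038 is 55 days after the start; 55 ÷ 10 = 5 remainder 5; since the remainder is 5, round up to i = 6. First occurrence in the window: #7 on September 20, 2038 (6×10 = 60 days in).
November 3, 2038 is 104 days after the start; 104 ÷ 10 = 10 remainder 4. Last occurrence in the window: #11 on October 30, 2038.
Occurrences #7 through #11: 5 in total.

5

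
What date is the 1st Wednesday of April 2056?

April 2056 begins on a Saturday, so the first Wednesday is April 5 (4 days later).

5 April 2056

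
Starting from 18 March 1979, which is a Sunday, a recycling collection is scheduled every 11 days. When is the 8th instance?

3 June 1979

The 8th occurrence is 7 intervals after the first: 7 × 11 = 77 days after 18 March 1979.
March has 31 days — 13 days to the end of March leaves 64.
April has 30 days (34 left).
May has 31 days (3 left).
3 days into June → 3 June 1979.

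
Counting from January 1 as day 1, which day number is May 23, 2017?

143

Days in months before May: 31 + 28 + 31 + 30 = 120.
Plus 23 days into May → day 143.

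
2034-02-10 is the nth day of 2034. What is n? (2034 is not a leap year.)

41

Days in months before February: 31 = 31.
Plus 10 days into February → day 41.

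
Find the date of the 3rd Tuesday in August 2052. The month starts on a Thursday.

20 August 2052

August 2052 begins on a Thursday, so the first Tuesday is August 6 (5 days later).
The 3rd Tuesday is 2 weeks later: 6 + 14 = 20.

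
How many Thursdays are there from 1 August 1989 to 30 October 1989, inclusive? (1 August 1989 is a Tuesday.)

13

1 August 1989 is a Tuesday; the first Thursday on or after it is 3 August 1989 (2 days later).
From 3 August 1989 to 30 October 1989: 28 + 30 + 30 = 88 days (rest of August, September, October).
88 ÷ 7 = 12 full weeks with remainder 4, so 12 more Thursdays after the first → 13.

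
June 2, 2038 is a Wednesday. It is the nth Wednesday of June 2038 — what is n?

Day 2 falls in week ⌈2/7⌉ of the month.
Days 1–7 hold the 1st Wednesday, 8–14 the 2nd, 15–21 the 3rd, 22–28 the 4th, 29–31 the 5th.
2 is in the range for the 1st.

1st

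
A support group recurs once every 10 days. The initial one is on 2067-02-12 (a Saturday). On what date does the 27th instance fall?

The 27th occurrence is 26 intervals after the first: 26 × 10 = 260 days after 2067-02-12.
February has 28 days — 16 days to the end of February leaves 244.
March has 31 days (213 left).
April has 30 days (183 left).
May has 31 days (152 left).
June has 30 days (122 left).
July has 31 days (91 left).
August has 31 days (60 left).
September has 30 days (30 left).
30 days into October → 2067-10-30.

2067-10-30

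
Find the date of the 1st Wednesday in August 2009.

August 2009 begins on a Saturday, so the first Wednesday is August 5 (4 days later).

5 August 2009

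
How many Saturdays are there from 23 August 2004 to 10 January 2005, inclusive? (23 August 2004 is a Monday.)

23 August 2004 is a Monday; the first Saturday on or after it is 28 August 2004 (5 days later).
From 28 August 2004 to 10 January 2005: 3 + 30 + 31 + 30 + 31 + 10 = 135 days (rest of August, September, October, November, December, January).
135 ÷ 7 = 19 full weeks with remainder 2, so 19 more Saturdays after the first → 20.

20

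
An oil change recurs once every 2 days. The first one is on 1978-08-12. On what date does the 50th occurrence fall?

1978-11-18

The 50th occurrence is 49 intervals after the first: 49 × 2 = 98 days after 1978-08-12.
August has 31 days — 19 days to the end of August leaves 79.
September has 30 days (49 left).
October has 31 days (18 left).
18 days into November → 1978-11-18.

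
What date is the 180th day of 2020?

January has 31 days (180 − 31 = 149 remain).
February has 29 days (149 − 29 = 120 remain).
March has 31 days (120 − 31 = 89 remain).
April has 30 days (89 − 30 = 59 remain).
May has 31 days (59 − 31 = 28 remain).
28 into June → June 28.

2020-06-28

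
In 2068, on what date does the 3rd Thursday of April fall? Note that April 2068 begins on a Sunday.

April 2068 begins on a Sunday, so the first Thursday is April 5 (4 days later).
The 3rd Thursday is 2 weeks later: 5 + 14 = 19.

April 19, 2068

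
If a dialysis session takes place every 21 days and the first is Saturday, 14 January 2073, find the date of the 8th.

The 8th occurrence is 7 intervals after the first: 7 × 21 = 147 days after 14 January 2073.
January has 31 days — 17 days to the end of January leaves 130.
February has 28 days (102 left).
March has 31 days (71 left).
April has 30 days (41 left).
May has 31 days (10 left).
10 days into June → 10 June 2073.

10 June 2073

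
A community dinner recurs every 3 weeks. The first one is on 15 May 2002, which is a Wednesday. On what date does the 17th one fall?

16 April 2003

The 17th occurrence is 16 intervals after the first: 16 × 21 = 336 days after 15 May 2002.
May has 31 days — 16 days to the end of May leaves 320.
June has 30 days (290 left).
July has 31 days (259 left).
August has 31 days (228 left).
September has 30 days (198 left).
October has 31 days (167 left).
November has 30 days (137 left).
December has 31 days (106 left).
January has 31 days (75 left).
February has 28 days (47 left).
March has 31 days (16 left).
16 days into April → 16 April 2003.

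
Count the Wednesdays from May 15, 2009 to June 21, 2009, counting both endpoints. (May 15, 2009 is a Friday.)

May 15, 2009 is a Friday; the first Wednesday on or after it is May 20, 2009 (5 days later).
From May 20, 2009 to June 21, 2009: 11 + 21 = 32 days (rest of May, June).
32 ÷ 7 = 4 full weeks with remainder 4, so 4 more Wednesdays after the first → 5.

5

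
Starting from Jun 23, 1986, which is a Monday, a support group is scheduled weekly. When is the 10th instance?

Aug 25, 1986

The 10th occurrence is 9 intervals after the first: 9 × 7 = 63 days after Jun 23, 1986.
Jun has 30 days — 7 days to the end of Jun leaves 56.
Jul has 31 days (25 left).
25 days into Aug → Aug 25, 1986.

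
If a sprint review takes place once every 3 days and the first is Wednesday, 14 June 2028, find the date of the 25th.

25 August 2028

The 25th occurrence is 24 intervals after the first: 24 × 3 = 72 days after 14 June 2028.
June has 30 days — 16 days to the end of June leaves 56.
July has 31 days (25 left).
25 days into August → 25 August 2028.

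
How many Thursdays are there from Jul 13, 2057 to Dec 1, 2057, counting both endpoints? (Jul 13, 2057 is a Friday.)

20

Jul 13, 2057 is a Friday; the first Thursday on or after it is Jul 19, 2057 (6 days later).
From Jul 19, 2057 to Dec 1, 2057: 12 + 31 + 30 + 31 + 30 + 1 = 135 days (rest of Jul, Aug, Sep, Oct, Nov, Dec).
135 ÷ 7 = 19 full weeks with remainder 2, so 19 more Thursdays after the first → 20.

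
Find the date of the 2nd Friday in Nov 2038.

The first Friday of Nov 2038 is Nov 5.
The 2nd Friday is 1 weeks later: 5 + 7 = 12.

Nov 12, 2038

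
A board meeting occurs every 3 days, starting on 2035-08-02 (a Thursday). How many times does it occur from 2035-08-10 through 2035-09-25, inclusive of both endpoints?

16

Occurrences land 3·i days after 2035-08-02 for i = 0, 1, 2, …
2035-08-10 is 8 days after the start; 8 ÷ 3 = 2 remainder 2; since the remainder is 2, round up to i = 3. First occurrence in the window: #4 on 2035-08-11 (3×3 = 9 days in).
2035-09-25 is 54 days after the start; 54 ÷ 3 = 18 remainder 0. Last occurrence in the window: #19 on 2035-09-25.
Occurrences #4 through #19: 16 in total.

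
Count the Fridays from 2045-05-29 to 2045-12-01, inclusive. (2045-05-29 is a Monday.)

2045-05-29 is a Monday; the first Friday on or after it is 2045-06-02 (4 days later).
From 2045-06-02 to 2045-12-01: 28 + 31 + 31 + 30 + 31 + 30 + 1 = 182 days (rest of June, July, August, September, October, November, December).
182 ÷ 7 = 26 full weeks with remainder 0, so 26 more Fridays after the first → 27.

27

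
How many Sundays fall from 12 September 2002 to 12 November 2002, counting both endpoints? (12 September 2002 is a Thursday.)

12 September 2002 is a Thursday; the first Sunday on or after it is 15 September 2002 (3 days later).
From 15 September 2002 to 12 November 2002: 15 + 31 + 12 = 58 days (rest of September, October, November).
58 ÷ 7 = 8 full weeks with remainder 2, so 8 more Sundays after the first → 9.

9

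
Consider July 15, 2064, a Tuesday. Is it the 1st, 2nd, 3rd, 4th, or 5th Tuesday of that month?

Day 15 falls in week ⌈15/7⌉ of the month.
Days 1–7 hold the 1st Tuesday, 8–14 the 2nd, 15–21 the 3rd, 22–28 the 4th, 29–31 the 5th.
15 is in the range for the 3rd.

3rd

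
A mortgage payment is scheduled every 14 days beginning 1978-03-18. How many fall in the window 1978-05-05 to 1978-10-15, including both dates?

Occurrences land 14·i days after 1978-03-18 for i = 0, 1, 2, …
1978-05-05 is 48 days after the start; 48 ÷ 14 = 3 remainder 6; since the remainder is 6, round up to i = 4. First occurrence in the window: #5 on 1978-05-13 (4×14 = 56 days in).
1978-10-15 is 211 days after the start; 211 ÷ 14 = 15 remainder 1. Last occurrence in the window: #16 on 1978-10-14.
Occurrences #5 through #16: 12 in total.

12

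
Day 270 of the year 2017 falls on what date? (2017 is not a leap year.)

January has 31 days (270 − 31 = 239 remain).
February has 28 days (239 − 28 = 211 remain).
March has 31 days (211 − 31 = 180 remain).
April has 30 days (180 − 30 = 150 remain).
May has 31 days (150 − 31 = 119 remain).
June has 30 days (119 − 30 = 89 remain).
July has 31 days (89 − 31 = 58 remain).
August has 31 days (58 − 31 = 27 remain).
27 into September → September 27.

27 September 2017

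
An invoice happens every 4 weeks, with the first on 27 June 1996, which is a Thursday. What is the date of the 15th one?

24 July 1997

The 15th occurrence is 14 intervals after the first: 14 × 28 = 392 days after 27 June 1996.
June has 30 days — 3 days to the end of June leaves 389.
July has 31 days (358 left).
August has 31 days (327 left).
September has 30 days (297 left).
October has 31 days (266 left).
November has 30 days (236 left).
December has 31 days (205 left).
January has 31 days (174 left).
February has 28 days (146 left).
March has 31 days (115 left).
April has 30 days (85 left).
May has 31 days (54 left).
June has 30 days (24 left).
24 days into July → 24 July 1997.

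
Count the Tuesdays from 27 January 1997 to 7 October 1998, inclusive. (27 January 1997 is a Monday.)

89

27 January 1997 is a Monday; the first Tuesday on or after it is 28 January 1997 (1 day later).
From 28 January 1997 to 7 October 1998: 337 + 280 = 617 days (rest of 1997, to 7 October 1998 in 1998).
617 ÷ 7 = 88 full weeks with remainder 1, so 88 more Tuesdays after the first → 89.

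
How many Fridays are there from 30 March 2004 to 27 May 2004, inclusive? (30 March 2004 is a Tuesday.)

30 March 2004 is a Tuesday; the first Friday on or after it is 2 April 2004 (3 days later).
From 2 April 2004 to 27 May 2004: 28 + 27 = 55 days (rest of April, May).
55 ÷ 7 = 7 full weeks with remainder 6, so 7 more Fridays after the first → 8.

8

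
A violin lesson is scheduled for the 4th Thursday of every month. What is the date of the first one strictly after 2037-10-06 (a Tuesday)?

October 2037 starts on a Thursday; its first Thursday is the 1st, so the 4th Thursday is the 22nd — 2037-10-22.
2037-10-22 is after 2037-10-06, so that is the next one.

2037-10-22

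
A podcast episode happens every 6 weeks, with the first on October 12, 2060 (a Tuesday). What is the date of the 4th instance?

The 4th occurrence is 3 intervals after the first: 3 × 42 = 126 days after October 12, 2060.
October has 31 days — 19 days to the end of October leaves 107.
November has 30 days (77 left).
December has 31 days (46 left).
January has 31 days (15 left).
15 days into February → February 15, 2061.

February 15, 2061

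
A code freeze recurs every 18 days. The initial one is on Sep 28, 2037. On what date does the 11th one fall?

The 11th occurrence is 10 intervals after the first: 10 × 18 = 180 days after Sep 28, 2037.
Sep has 30 days — 2 days to the end of Sep leaves 178.
Oct has 31 days (147 left).
Nov has 30 days (117 left).
Dec has 31 days (86 left).
Jan has 31 days (55 left).
Feb has 28 days (27 left).
27 days into Mar → Mar 27, 2038.

Mar 27, 2038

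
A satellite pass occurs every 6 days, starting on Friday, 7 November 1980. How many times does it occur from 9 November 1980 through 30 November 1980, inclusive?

Occurrences land 6·i days after 7 November 1980 for i = 0, 1, 2, …
9 November 1980 is 2 days after the start; 2 ÷ 6 = 0 remainder 2; since the remainder is 2, round up to i = 1. First occurrence in the window: #2 on 13 November 1980 (1×6 = 6 days in).
30 November 1980 is 23 days after the start; 23 ÷ 6 = 3 remainder 5. Last occurrence in the window: #4 on 25 November 1980.
Occurrences #2 through #4: 3 in total.

3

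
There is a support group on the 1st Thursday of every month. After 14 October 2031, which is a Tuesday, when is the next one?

6 November 2031

October 2031 starts on a Wednesday, so its 1st Thursday is 2 October 2031 (1 day in).
That is not after 14 October 2031, so look at November 2031.
November 2031 starts on a Saturday, so its 1st Thursday is 6 November 2031 (5 days in).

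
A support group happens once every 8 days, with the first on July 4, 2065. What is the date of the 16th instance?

The 16th occurrence is 15 intervals after the first: 15 × 8 = 120 days after July 4, 2065.
July has 31 days — 27 days to the end of July leaves 93.
August has 31 days (62 left).
September has 30 days (32 left).
October has 31 days (1 left).
1 day into November → November 1, 2065.

November 1, 2065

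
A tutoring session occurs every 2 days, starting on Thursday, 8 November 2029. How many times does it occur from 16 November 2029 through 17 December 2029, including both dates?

16

Occurrences land 2·i days after 8 November 2029 for i = 0, 1, 2, …
16 November 2029 is 8 days after the start; 8 ÷ 2 = 4 remainder 0. First occurrence in the window: #5 on 16 November 2029 (4×2 = 8 days in).
17 December 2029 is 39 days after the start; 39 ÷ 2 = 19 remainder 1. Last occurrence in the window: #20 on 16 December 2029.
Occurrences #5 through #20: 16 in total.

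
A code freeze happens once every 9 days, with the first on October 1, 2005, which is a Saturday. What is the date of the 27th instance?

May 23, 2006

The 27th occurrence is 26 intervals after the first: 26 × 9 = 234 days after October 1, 2005.
October has 31 days — 30 days to the end of October leaves 204.
November has 30 days (174 left).
December has 31 days (143 left).
January has 31 days (112 left).
February has 28 days (84 left).
March has 31 days (53 left).
April has 30 days (23 left).
23 days into May → May 23, 2006.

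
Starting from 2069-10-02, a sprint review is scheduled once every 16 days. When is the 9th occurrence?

2070-02-07

The 9th occurrence is 8 intervals after the first: 8 × 16 = 128 days after 2069-10-02.
October has 31 days — 29 days to the end of October leaves 99.
November has 30 days (69 left).
December has 31 days (38 left).
January has 31 days (7 left).
7 days into February → 2070-02-07.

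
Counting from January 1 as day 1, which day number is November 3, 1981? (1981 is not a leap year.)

307

Days in months before November: 31 + 28 + 31 + 30 + 31 + 30 + 31 + 31 + 30 + 31 = 304.
Plus 3 days into November → day 307.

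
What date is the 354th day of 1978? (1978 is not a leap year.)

Dec 20, 1978

Jan has 31 days (354 − 31 = 323 remain).
Feb has 28 days (323 − 28 = 295 remain).
Mar has 31 days (295 − 31 = 264 remain).
Apr has 30 days (264 − 30 = 234 remain).
May has 31 days (234 − 31 = 203 remain).
Jun has 30 days (203 − 30 = 173 remain).
Jul has 31 days (173 − 31 = 142 remain).
Aug has 31 days (142 − 31 = 111 remain).
Sep has 30 days (111 − 30 = 81 remain).
Oct has 31 days (81 − 31 = 50 remain).
Nov has 30 days (50 − 30 = 20 remain).
20 into Dec → Dec 20.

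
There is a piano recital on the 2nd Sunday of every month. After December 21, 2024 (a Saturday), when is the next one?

January 12, 2025

December 2024 starts on a Sunday; its first Sunday is the 1st, so the 2nd Sunday is the 8th — December 8, 2024.
That is not after December 21, 2024, so look at January 2025.
January 2025 starts on a Wednesday; its first Sunday is the 5th, so the 2nd Sunday is the 12th — January 12, 2025.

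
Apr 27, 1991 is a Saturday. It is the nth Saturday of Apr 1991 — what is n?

4th

Day 27 falls in week ⌈27/7⌉ of the month.
Days 1–7 hold the 1st Saturday, 8–14 the 2nd, 15–21 the 3rd, 22–28 the 4th, 29–31 the 5th.
27 is in the range for the 4th.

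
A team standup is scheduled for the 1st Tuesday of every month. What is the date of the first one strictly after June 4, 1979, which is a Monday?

June 5, 1979

June 1979 starts on a Friday, so its 1st Tuesday is June 5, 1979 (4 days in).
June 5, 1979 is after June 4, 1979, so that is the next one.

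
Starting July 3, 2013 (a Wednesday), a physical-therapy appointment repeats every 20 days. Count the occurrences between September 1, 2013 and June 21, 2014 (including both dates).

Occurrences land 20·i days after July 3, 2013 for i = 0, 1, 2, …
September 1, 2013 is 60 days after the start; 60 ÷ 20 = 3 remainder 0. First occurrence in the window: #4 on September 1, 2013 (3×20 = 60 days in).
June 21, 2014 is 353 days after the start; 353 ÷ 20 = 17 remainder 13. Last occurrence in the window: #18 on June 8, 2014.
Occurrences #4 through #18: 15 in total.

15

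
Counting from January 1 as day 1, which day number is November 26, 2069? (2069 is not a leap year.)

Days in months before November: 31 + 28 + 31 + 30 + 31 + 30 + 31 + 31 + 30 + 31 = 304.
Plus 26 days into November → day 330.

330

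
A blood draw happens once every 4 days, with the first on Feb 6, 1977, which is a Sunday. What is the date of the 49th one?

The 49th occurrence is 48 intervals after the first: 48 × 4 = 192 days after Feb 6, 1977.
Feb has 28 days — 22 days to the end of Feb leaves 170.
Mar has 31 days (139 left).
Apr has 30 days (109 left).
May has 31 days (78 left).
Jun has 30 days (48 left).
Jul has 31 days (17 left).
17 days into Aug → Aug 17, 1977.

Aug 17, 1977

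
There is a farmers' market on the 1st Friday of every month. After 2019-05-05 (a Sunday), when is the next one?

2019-06-07

May 2019 starts on a Wednesday, so its 1st Friday is 2019-05-03 (2 days in).
That is not after 2019-05-05, so look at June 2019.
June 2019 starts on a Saturday, so its 1st Friday is 2019-06-07 (6 days in).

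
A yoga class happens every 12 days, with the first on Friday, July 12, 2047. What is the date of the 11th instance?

The 11th occurrence is 10 intervals after the first: 10 × 12 = 120 days after July 12, 2047.
July has 31 days — 19 days to the end of July leaves 101.
August has 31 days (70 left).
September has 30 days (40 left).
October has 31 days (9 left).
9 days into November → November 9, 2047.

November 9, 2047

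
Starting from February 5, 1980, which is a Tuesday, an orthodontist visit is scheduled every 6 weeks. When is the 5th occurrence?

July 22, 1980

The 5th occurrence is 4 intervals after the first: 4 × 42 = 168 days after February 5, 1980.
February has 29 days — 24 days to the end of February leaves 144.
March has 31 days (113 left).
April has 30 days (83 left).
May has 31 days (52 left).
June has 30 days (22 left).
22 days into July → July 22, 1980.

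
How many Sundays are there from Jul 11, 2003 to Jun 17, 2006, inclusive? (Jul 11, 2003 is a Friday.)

Jul 11, 2003 is a Friday; the first Sunday on or after it is Jul 13, 2003 (2 days later).
From Jul 13, 2003 to Jun 17, 2006: 171 + 366 + 365 + 168 = 1070 days (rest of 2003, 2004, 2005, to Jun 17, 2006 in 2006).
1070 ÷ 7 = 152 full weeks with remainder 6, so 152 more Sundays after the first → 153.

153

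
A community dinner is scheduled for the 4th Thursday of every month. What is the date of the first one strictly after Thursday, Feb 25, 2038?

Mar 25, 2038

Feb 2038 starts on a Monday; its first Thursday is the 4th, so the 4th Thursday is the 25th — Feb 25, 2038.
That is not after Feb 25, 2038, so look at Mar 2038.
Mar 2038 starts on a Monday; its first Thursday is the 4th, so the 4th Thursday is the 25th — Mar 25, 2038.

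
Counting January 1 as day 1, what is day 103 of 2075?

January has 31 days (103 − 31 = 72 remain).
February has 28 days (72 − 28 = 44 remain).
March has 31 days (44 − 31 = 13 remain).
13 into April → April 13.

2075-04-13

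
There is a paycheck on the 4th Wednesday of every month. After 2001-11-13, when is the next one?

November 2001 starts on a Thursday; its first Wednesday is the 7th, so the 4th Wednesday is the 28th — 2001-11-28.
2001-11-28 is after 2001-11-13, so that is the next one.

2001-11-28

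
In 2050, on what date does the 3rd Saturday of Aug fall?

Aug 20, 2050

Aug 2050 begins on a Monday, so the first Saturday is Aug 6 (5 days later).
The 3rd Saturday is 2 weeks later: 6 + 14 = 20.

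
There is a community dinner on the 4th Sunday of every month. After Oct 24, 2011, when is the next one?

Oct 2011 starts on a Saturday; its first Sunday is the 2nd, so the 4th Sunday is the 23rd — Oct 23, 2011.
That is not after Oct 24, 2011, so look at Nov 2011.
Nov 2011 starts on a Tuesday; its first Sunday is the 6th, so the 4th Sunday is the 27th — Nov 27, 2011.

Nov 27, 2011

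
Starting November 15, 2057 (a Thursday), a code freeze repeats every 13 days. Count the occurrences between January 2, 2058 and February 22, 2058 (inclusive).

Occurrences land 13·i days after November 15, 2057 for i = 0, 1, 2, …
January 2, 2058 is 48 days after the start; 48 ÷ 13 = 3 remainder 9; since the remainder is 9, round up to i = 4. First occurrence in the window: #5 on January 6, 2058 (4×13 = 52 days in).
February 22, 2058 is 99 days after the start; 99 ÷ 13 = 7 remainder 8. Last occurrence in the window: #8 on February 14, 2058.
Occurrences #5 through #8: 4 in total.

4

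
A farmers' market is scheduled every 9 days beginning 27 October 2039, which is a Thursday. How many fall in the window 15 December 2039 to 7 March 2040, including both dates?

9

Occurrences land 9·i days after 27 October 2039 for i = 0, 1, 2, …
15 December 2039 is 49 days after the start; 49 ÷ 9 = 5 remainder 4; since the remainder is 4, round up to i = 6. First occurrence in the window: #7 on 20 December 2039 (6×9 = 54 days in).
7 March 2040 is 132 days after the start; 132 ÷ 9 = 14 remainder 6. Last occurrence in the window: #15 on 1 March 2040.
Occurrences #7 through #15: 9 in total.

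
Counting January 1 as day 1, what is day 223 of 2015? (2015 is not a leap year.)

January has 31 days (223 − 31 = 192 remain).
February has 28 days (192 − 28 = 164 remain).
March has 31 days (164 − 31 = 133 remain).
April has 30 days (133 − 30 = 103 remain).
May has 31 days (103 − 31 = 72 remain).
June has 30 days (72 − 30 = 42 remain).
July has 31 days (42 − 31 = 11 remain).
11 into August → August 11.

11 August 2015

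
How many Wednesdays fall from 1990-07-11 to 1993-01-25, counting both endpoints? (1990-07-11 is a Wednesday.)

133

1990-07-11 is a Wednesday; the first Wednesday on or after it is 1990-07-11.
From 1990-07-11 to 1993-01-25: 173 + 365 + 366 + 25 = 929 days (rest of 1990, 1991, 1992, to 1993-01-25 in 1993).
929 ÷ 7 = 132 full weeks with remainder 5, so 132 more Wednesdays after the first → 133.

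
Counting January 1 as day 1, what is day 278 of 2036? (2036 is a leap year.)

October 4, 2036

January has 31 days (278 − 31 = 247 remain).
February has 29 days (247 − 29 = 218 remain).
March has 31 days (218 − 31 = 187 remain).
April has 30 days (187 − 30 = 157 remain).
May has 31 days (157 − 31 = 126 remain).
June has 30 days (126 − 30 = 96 remain).
July has 31 days (96 − 31 = 65 remain).
August has 31 days (65 − 31 = 34 remain).
September has 30 days (34 − 30 = 4 remain).
4 into October → October 4.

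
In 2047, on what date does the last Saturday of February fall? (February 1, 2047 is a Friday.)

February 2047 begins on a Friday, so the first Saturday is February 2 (1 day later).
February 2047 has 28 days. Adding weeks: 2, 9, 16, 23 — the last one ≤ 28 is the 23rd.

2047-02-23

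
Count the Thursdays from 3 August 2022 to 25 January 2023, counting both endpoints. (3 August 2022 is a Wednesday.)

25

3 August 2022 is a Wednesday; the first Thursday on or after it is 4 August 2022 (1 day later).
From 4 August 2022 to 25 January 2023: 27 + 30 + 31 + 30 + 31 + 25 = 174 days (rest of August, September, October, November, December, January).
174 ÷ 7 = 24 full weeks with remainder 6, so 24 more Thursdays after the first → 25.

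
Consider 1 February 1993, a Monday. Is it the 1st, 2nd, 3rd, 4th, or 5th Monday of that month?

1st

Day 1 falls in week ⌈1/7⌉ of the month.
Days 1–7 hold the 1st Monday, 8–14 the 2nd, 15–21 the 3rd, 22–28 the 4th, 29–31 the 5th.
1 is in the range for the 1st.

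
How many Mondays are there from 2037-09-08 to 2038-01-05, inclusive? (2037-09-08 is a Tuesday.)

2037-09-08 is a Tuesday; the first Monday on or after it is 2037-09-14 (6 days later).
From 2037-09-14 to 2038-01-05: 16 + 31 + 30 + 31 + 5 = 113 days (rest of September, October, November, December, January).
113 ÷ 7 = 16 full weeks with remainder 1, so 16 more Mondays after the first → 17.

17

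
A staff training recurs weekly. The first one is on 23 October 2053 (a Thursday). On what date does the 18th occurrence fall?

19 February 2054

The 18th occurrence is 17 intervals after the first: 17 × 7 = 119 days after 23 October 2053.
October has 31 days — 8 days to the end of October leaves 111.
November has 30 days (81 left).
December has 31 days (50 left).
January has 31 days (19 left).
19 days into February → 19 February 2054.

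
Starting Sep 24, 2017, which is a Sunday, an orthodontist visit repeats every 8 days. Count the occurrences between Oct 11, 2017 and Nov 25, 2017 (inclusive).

Occurrences land 8·i days after Sep 24, 2017 for i = 0, 1, 2, …
Oct 11, 2017 is 17 days after the start; 17 ÷ 8 = 2 remainder 1; since the remainder is 1, round up to i = 3. First occurrence in the window: #4 on Oct 18, 2017 (3×8 = 24 days in).
Nov 25, 2017 is 62 days after the start; 62 ÷ 8 = 7 remainder 6. Last occurrence in the window: #8 on Nov 19, 2017.
Occurrences #4 through #8: 5 in total.

5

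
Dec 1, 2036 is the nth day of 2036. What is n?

336

Days in months before Dec: 31 + 29 + 31 + 30 + 31 + 30 + 31 + 31 + 30 + 31 + 30 = 335.
Plus 1 day into Dec → day 336.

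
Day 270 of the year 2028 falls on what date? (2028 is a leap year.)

January has 31 days (270 − 31 = 239 remain).
February has 29 days (239 − 29 = 210 remain).
March has 31 days (210 − 31 = 179 remain).
April has 30 days (179 − 30 = 149 remain).
May has 31 days (149 − 31 = 118 remain).
June has 30 days (118 − 30 = 88 remain).
July has 31 days (88 − 31 = 57 remain).
August has 31 days (57 − 31 = 26 remain).
26 into September → September 26.

26 September 2028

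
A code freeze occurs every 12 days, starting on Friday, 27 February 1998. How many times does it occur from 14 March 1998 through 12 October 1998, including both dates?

Occurrences land 12·i days after 27 February 1998 for i = 0, 1, 2, …
14 March 1998 is 15 days after the start; 15 ÷ 12 = 1 remainder 3; since the remainder is 3, round up to i = 2. First occurrence in the window: #3 on 23 March 1998 (2×12 = 24 days in).
12 October 1998 is 227 days after the start; 227 ÷ 12 = 18 remainder 11. Last occurrence in the window: #19 on 1 October 1998.
Occurrences #3 through #19: 17 in total.

17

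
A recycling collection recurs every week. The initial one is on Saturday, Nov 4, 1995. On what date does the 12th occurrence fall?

The 12th occurrence is 11 intervals after the first: 11 × 7 = 77 days after Nov 4, 1995.
Nov has 30 days — 26 days to the end of Nov leaves 51.
Dec has 31 days (20 left).
20 days into Jan → Jan 20, 1996.

Jan 20, 1996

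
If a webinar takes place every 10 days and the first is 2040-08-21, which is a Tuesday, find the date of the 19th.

The 19th occurrence is 18 intervals after the first: 18 × 10 = 180 days after 2040-08-21.
August has 31 days — 10 days to the end of August leaves 170.
September has 30 days (140 left).
October has 31 days (109 left).
November has 30 days (79 left).
December has 31 days (48 left).
January has 31 days (17 left).
17 days into February → 2041-02-17.

2041-02-17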